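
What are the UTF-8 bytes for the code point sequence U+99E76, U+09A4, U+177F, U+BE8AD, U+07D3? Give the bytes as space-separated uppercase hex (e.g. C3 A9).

U+99E76: 4-byte form → F2 99 B9 B6.
U+09A4: 3-byte form → E0 A6 A4.
U+177F: 3-byte form → E1 9D BF.
U+BE8AD: 4-byte form → F2 BE A2 AD.
U+07D3: 2-byte form → DF 93.
Concatenated (16 bytes): F2 99 B9 B6 E0 A6 A4 E1 9D BF F2 BE A2 AD DF 93.

F2 99 B9 B6 E0 A6 A4 E1 9D BF F2 BE A2 AD DF 93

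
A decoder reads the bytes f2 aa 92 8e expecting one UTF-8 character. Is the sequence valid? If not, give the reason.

Leading byte 0xF2 = 11110010 → 4-byte form.
Continuation bytes 0xAA=10101010, 0x92=10010010, 0x8E=10001110 all match 10xxxxxx.
Decoded value 0xAA48E is ≥ 0x10000 (shortest form) and not a surrogate.

valid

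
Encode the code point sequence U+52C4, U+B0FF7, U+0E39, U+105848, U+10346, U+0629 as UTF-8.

E5 8B 84 F2 B0 BF B7 E0 B8 B9 F4 85 A1 88 F0 90 8D 86 D8 A9

U+52C4: 3-byte form → E5 8B 84.
U+B0FF7: 4-byte form → F2 B0 BF B7.
U+0E39: 3-byte form → E0 B8 B9.
U+105848: 4-byte form → F4 85 A1 88.
U+10346: 4-byte form → F0 90 8D 86.
U+0629: 2-byte form → D8 A9.
Concatenated (20 bytes): E5 8B 84 F2 B0 BF B7 E0 B8 B9 F4 85 A1 88 F0 90 8D 86 D8 A9.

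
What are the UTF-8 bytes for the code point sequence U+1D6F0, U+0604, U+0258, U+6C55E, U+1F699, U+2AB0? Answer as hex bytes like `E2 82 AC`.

U+1D6F0: 4-byte form → F0 9D 9B B0.
U+0604: 2-byte form → D8 84.
U+0258: 2-byte form → C9 98.
U+6C55E: 4-byte form → F1 AC 95 9E.
U+1F699: 4-byte form → F0 9F 9A 99.
U+2AB0: 3-byte form → E2 AA B0.
Concatenated (19 bytes): F0 9D 9B B0 D8 84 C9 98 F1 AC 95 9E F0 9F 9A 99 E2 AA B0.

F0 9D 9B B0 D8 84 C9 98 F1 AC 95 9E F0 9F 9A 99 E2 AA B0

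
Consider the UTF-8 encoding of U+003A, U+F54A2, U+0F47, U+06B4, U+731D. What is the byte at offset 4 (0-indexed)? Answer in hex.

0xA2

U+003A → 1-byte form 3A at offsets 0–0.
U+F54A2 → 4-byte form F3 B5 92 A2 at offsets 1–4.
Offset 4 falls in char 2's range; it's byte 4 of F3 B5 92 A2 = 0xA2.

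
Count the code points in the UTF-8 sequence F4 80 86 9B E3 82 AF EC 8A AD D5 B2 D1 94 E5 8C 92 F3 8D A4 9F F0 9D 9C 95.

Byte at offset 0: 0xF4 = 11110100 → 4-byte char (#1). Advance 4.
Byte at offset 4: 0xE3 = 11100011 → 3-byte char (#2). Advance 3.
Byte at offset 7: 0xEC = 11101100 → 3-byte char (#3). Advance 3.
Byte at offset 10: 0xD5 = 11010101 → 2-byte char (#4). Advance 2.
Byte at offset 12: 0xD1 = 11010001 → 2-byte char (#5). Advance 2.
Byte at offset 14: 0xE5 = 11100101 → 3-byte char (#6). Advance 3.
Byte at offset 17: 0xF3 = 11110011 → 4-byte char (#7). Advance 4.
Byte at offset 21: 0xF0 = 11110000 → 4-byte char (#8). Advance 4.
Reached end at offset 25 after 8 code points.

8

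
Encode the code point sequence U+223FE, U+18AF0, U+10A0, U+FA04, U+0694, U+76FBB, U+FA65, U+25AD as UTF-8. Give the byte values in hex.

F0 A2 8F BE F0 98 AB B0 E1 82 A0 EF A8 84 DA 94 F1 B6 BE BB EF A9 A5 E2 96 AD

U+223FE: 4-byte form → F0 A2 8F BE.
U+18AF0: 4-byte form → F0 98 AB B0.
U+10A0: 3-byte form → E1 82 A0.
U+FA04: 3-byte form → EF A8 84.
U+0694: 2-byte form → DA 94.
U+76FBB: 4-byte form → F1 B6 BE BB.
U+FA65: 3-byte form → EF A9 A5.
U+25AD: 3-byte form → E2 96 AD.
Concatenated (26 bytes): F0 A2 8F BE F0 98 AB B0 E1 82 A0 EF A8 84 DA 94 F1 B6 BE BB EF A9 A5 E2 96 AD.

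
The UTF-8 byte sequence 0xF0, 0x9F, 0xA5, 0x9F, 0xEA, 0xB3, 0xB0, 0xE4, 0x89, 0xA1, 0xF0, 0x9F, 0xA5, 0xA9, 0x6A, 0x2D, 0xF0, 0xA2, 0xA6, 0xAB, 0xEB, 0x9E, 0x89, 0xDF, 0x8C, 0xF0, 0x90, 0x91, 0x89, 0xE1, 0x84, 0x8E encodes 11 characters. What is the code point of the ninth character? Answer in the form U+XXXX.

Offset 0: leading byte 0xF0 = 11110000 → 4-byte char #1 = F0 9F A5 9F.
Offset 4: leading byte 0xEA = 11101010 → 3-byte char #2 = EA B3 B0.
Offset 7: leading byte 0xE4 = 11100100 → 3-byte char #3 = E4 89 A1.
Offset 10: leading byte 0xF0 = 11110000 → 4-byte char #4 = F0 9F A5 A9.
Offset 14: leading byte 0x6A = 01101010 → 1-byte char #5 = 6A.
Offset 15: leading byte 0x2D = 00101101 → 1-byte char #6 = 2D.
Offset 16: leading byte 0xF0 = 11110000 → 4-byte char #7 = F0 A2 A6 AB.
Offset 20: leading byte 0xEB = 11101011 → 3-byte char #8 = EB 9E 89.
Offset 23: leading byte 0xDF = 11011111 → 2-byte char #9 = DF 8C.
Leading byte 0xDF = 11011111 matches 110xxxxx → 2-byte sequence.
Byte 1: 0xDF = 11011111, payload 11111 (5 bits).
Byte 2: 0x8C = 10001100 (10xxxxxx ✓), payload 001100.
Concatenate: 11111001100 = 0x7CC (11 bits → U+07CC).

U+07CC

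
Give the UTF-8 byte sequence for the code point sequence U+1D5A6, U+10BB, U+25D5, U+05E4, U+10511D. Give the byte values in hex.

U+1D5A6: 4-byte form → F0 9D 96 A6.
U+10BB: 3-byte form → E1 82 BB.
U+25D5: 3-byte form → E2 97 95.
U+05E4: 2-byte form → D7 A4.
U+10511D: 4-byte form → F4 85 84 9D.
Concatenated (16 bytes): F0 9D 96 A6 E1 82 BB E2 97 95 D7 A4 F4 85 84 9D.

F0 9D 96 A6 E1 82 BB E2 97 95 D7 A4 F4 85 84 9D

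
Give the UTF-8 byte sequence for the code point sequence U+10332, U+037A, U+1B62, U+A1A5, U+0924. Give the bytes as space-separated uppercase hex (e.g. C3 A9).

U+10332: 4-byte form → F0 90 8C B2.
U+037A: 2-byte form → CD BA.
U+1B62: 3-byte form → E1 AD A2.
U+A1A5: 3-byte form → EA 86 A5.
U+0924: 3-byte form → E0 A4 A4.
Concatenated (15 bytes): F0 90 8C B2 CD BA E1 AD A2 EA 86 A5 E0 A4 A4.

F0 90 8C B2 CD BA E1 AD A2 EA 86 A5 E0 A4 A4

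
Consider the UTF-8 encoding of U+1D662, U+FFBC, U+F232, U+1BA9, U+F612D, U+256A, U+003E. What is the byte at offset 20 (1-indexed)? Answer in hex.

1-indexed offset 20 is 0-indexed offset 19.
U+1D662 → 4-byte form F0 9D 99 A2 at offsets 0–3.
U+FFBC → 3-byte form EF BE BC at offsets 4–6.
U+F232 → 3-byte form EF 88 B2 at offsets 7–9.
U+1BA9 → 3-byte form E1 AE A9 at offsets 10–12.
U+F612D → 4-byte form F3 B6 84 AD at offsets 13–16.
U+256A → 3-byte form E2 95 AA at offsets 17–19.
Offset 19 falls in char 6's range; it's byte 3 of E2 95 AA = 0xAA.

0xAA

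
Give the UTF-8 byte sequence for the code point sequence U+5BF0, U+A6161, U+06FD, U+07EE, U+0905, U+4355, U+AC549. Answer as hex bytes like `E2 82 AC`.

U+5BF0: 3-byte form → E5 AF B0.
U+A6161: 4-byte form → F2 A6 85 A1.
U+06FD: 2-byte form → DB BD.
U+07EE: 2-byte form → DF AE.
U+0905: 3-byte form → E0 A4 85.
U+4355: 3-byte form → E4 8D 95.
U+AC549: 4-byte form → F2 AC 95 89.
Concatenated (21 bytes): E5 AF B0 F2 A6 85 A1 DB BD DF AE E0 A4 85 E4 8D 95 F2 AC 95 89.

E5 AF B0 F2 A6 85 A1 DB BD DF AE E0 A4 85 E4 8D 95 F2 AC 95 89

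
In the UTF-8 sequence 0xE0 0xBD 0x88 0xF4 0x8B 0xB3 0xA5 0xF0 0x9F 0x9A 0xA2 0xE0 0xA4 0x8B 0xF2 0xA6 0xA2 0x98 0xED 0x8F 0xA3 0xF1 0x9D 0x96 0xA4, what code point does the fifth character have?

Offset 0: leading byte 0xE0 = 11100000 → 3-byte char #1 = E0 BD 88.
Offset 3: leading byte 0xF4 = 11110100 → 4-byte char #2 = F4 8B B3 A5.
Offset 7: leading byte 0xF0 = 11110000 → 4-byte char #3 = F0 9F 9A A2.
Offset 11: leading byte 0xE0 = 11100000 → 3-byte char #4 = E0 A4 8B.
Offset 14: leading byte 0xF2 = 11110010 → 4-byte char #5 = F2 A6 A2 98.
Leading byte 0xF2 = 11110010 matches 11110xxx → 4-byte sequence.
Byte 1: 0xF2 = 11110010, payload 010 (3 bits).
Byte 2: 0xA6 = 10100110 (10xxxxxx ✓), payload 100110.
Byte 3: 0xA2 = 10100010 (10xxxxxx ✓), payload 100010.
Byte 4: 0x98 = 10011000 (10xxxxxx ✓), payload 011000.
Concatenate: 010100110100010011000 = 0xA6898 (21 bits → U+A6898).

U+A6898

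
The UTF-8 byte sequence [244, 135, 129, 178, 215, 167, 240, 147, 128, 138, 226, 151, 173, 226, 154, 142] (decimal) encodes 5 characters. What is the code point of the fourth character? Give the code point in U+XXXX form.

Offset 0: leading byte 0xF4 = 11110100 → 4-byte char #1 = F4 87 81 B2.
Offset 4: leading byte 0xD7 = 11010111 → 2-byte char #2 = D7 A7.
Offset 6: leading byte 0xF0 = 11110000 → 4-byte char #3 = F0 93 80 8A.
Offset 10: leading byte 0xE2 = 11100010 → 3-byte char #4 = E2 97 AD.
Leading byte 0xE2 = 11100010 matches 1110xxxx → 3-byte sequence.
Byte 1: 0xE2 = 11100010, payload 0010 (4 bits).
Byte 2: 0x97 = 10010111 (10xxxxxx ✓), payload 010111.
Byte 3: 0xAD = 10101101 (10xxxxxx ✓), payload 101101.
Concatenate: 0010010111101101 = 0x25ED (16 bits → U+25ED).

U+25ED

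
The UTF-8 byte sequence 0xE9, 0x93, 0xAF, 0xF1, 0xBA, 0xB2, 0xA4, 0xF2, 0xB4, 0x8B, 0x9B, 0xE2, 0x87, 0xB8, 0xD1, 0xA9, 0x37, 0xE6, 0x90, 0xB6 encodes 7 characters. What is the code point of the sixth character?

U+0037

Offset 0: leading byte 0xE9 = 11101001 → 3-byte char #1 = E9 93 AF.
Offset 3: leading byte 0xF1 = 11110001 → 4-byte char #2 = F1 BA B2 A4.
Offset 7: leading byte 0xF2 = 11110010 → 4-byte char #3 = F2 B4 8B 9B.
Offset 11: leading byte 0xE2 = 11100010 → 3-byte char #4 = E2 87 B8.
Offset 14: leading byte 0xD1 = 11010001 → 2-byte char #5 = D1 A9.
Offset 16: leading byte 0x37 = 00110111 → 1-byte char #6 = 37.
Leading byte 0x37 = 00110111 matches 0xxxxxxx → 1-byte sequence.
Byte 1: 0x37 = 00110111, payload 0110111 (7 bits).
Concatenate: 0110111 = 0x37 (7 bits → U+0037).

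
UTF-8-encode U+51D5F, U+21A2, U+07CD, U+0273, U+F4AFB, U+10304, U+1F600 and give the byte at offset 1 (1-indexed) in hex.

0xF1

1-indexed offset 1 is 0-indexed offset 0.
U+51D5F → 4-byte form F1 91 B5 9F at offsets 0–3.
Offset 0 falls in char 1's range; it's byte 1 of F1 91 B5 9F = 0xF1.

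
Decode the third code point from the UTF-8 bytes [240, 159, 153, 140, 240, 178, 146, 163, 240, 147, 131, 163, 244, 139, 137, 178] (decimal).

Offset 0: leading byte 0xF0 = 11110000 → 4-byte char #1 = F0 9F 99 8C.
Offset 4: leading byte 0xF0 = 11110000 → 4-byte char #2 = F0 B2 92 A3.
Offset 8: leading byte 0xF0 = 11110000 → 4-byte char #3 = F0 93 83 A3.
Leading byte 0xF0 = 11110000 matches 11110xxx → 4-byte sequence.
Byte 1: 0xF0 = 11110000, payload 000 (3 bits).
Byte 2: 0x93 = 10010011 (10xxxxxx ✓), payload 010011.
Byte 3: 0x83 = 10000011 (10xxxxxx ✓), payload 000011.
Byte 4: 0xA3 = 10100011 (10xxxxxx ✓), payload 100011.
Concatenate: 000010011000011100011 = 0x130E3 (21 bits → U+130E3).

U+130E3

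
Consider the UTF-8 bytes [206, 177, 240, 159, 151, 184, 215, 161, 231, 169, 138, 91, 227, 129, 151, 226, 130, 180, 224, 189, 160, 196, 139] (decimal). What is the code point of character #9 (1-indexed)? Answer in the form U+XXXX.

Offset 0: leading byte 0xCE = 11001110 → 2-byte char #1 = CE B1.
Offset 2: leading byte 0xF0 = 11110000 → 4-byte char #2 = F0 9F 97 B8.
Offset 6: leading byte 0xD7 = 11010111 → 2-byte char #3 = D7 A1.
Offset 8: leading byte 0xE7 = 11100111 → 3-byte char #4 = E7 A9 8A.
Offset 11: leading byte 0x5B = 01011011 → 1-byte char #5 = 5B.
Offset 12: leading byte 0xE3 = 11100011 → 3-byte char #6 = E3 81 97.
Offset 15: leading byte 0xE2 = 11100010 → 3-byte char #7 = E2 82 B4.
Offset 18: leading byte 0xE0 = 11100000 → 3-byte char #8 = E0 BD A0.
Offset 21: leading byte 0xC4 = 11000100 → 2-byte char #9 = C4 8B.
Leading byte 0xC4 = 11000100 matches 110xxxxx → 2-byte sequence.
Byte 1: 0xC4 = 11000100, payload 00100 (5 bits).
Byte 2: 0x8B = 10001011 (10xxxxxx ✓), payload 001011.
Concatenate: 00100001011 = 0x10B (11 bits → U+010B).

U+010B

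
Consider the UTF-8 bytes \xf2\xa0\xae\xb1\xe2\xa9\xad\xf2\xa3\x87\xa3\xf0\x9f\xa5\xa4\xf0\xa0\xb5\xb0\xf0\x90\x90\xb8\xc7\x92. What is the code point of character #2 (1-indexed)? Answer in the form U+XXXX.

U+2A6D

Offset 0: leading byte 0xF2 = 11110010 → 4-byte char #1 = F2 A0 AE B1.
Offset 4: leading byte 0xE2 = 11100010 → 3-byte char #2 = E2 A9 AD.
Leading byte 0xE2 = 11100010 matches 1110xxxx → 3-byte sequence.
Byte 1: 0xE2 = 11100010, payload 0010 (4 bits).
Byte 2: 0xA9 = 10101001 (10xxxxxx ✓), payload 101001.
Byte 3: 0xAD = 10101101 (10xxxxxx ✓), payload 101101.
Concatenate: 0010101001101101 = 0x2A6D (16 bits → U+2A6D).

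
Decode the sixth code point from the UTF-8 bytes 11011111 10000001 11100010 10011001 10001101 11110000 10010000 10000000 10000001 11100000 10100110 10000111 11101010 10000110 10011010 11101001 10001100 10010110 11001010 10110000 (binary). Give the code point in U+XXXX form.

U+9316

Offset 0: leading byte 0xDF = 11011111 → 2-byte char #1 = DF 81.
Offset 2: leading byte 0xE2 = 11100010 → 3-byte char #2 = E2 99 8D.
Offset 5: leading byte 0xF0 = 11110000 → 4-byte char #3 = F0 90 80 81.
Offset 9: leading byte 0xE0 = 11100000 → 3-byte char #4 = E0 A6 87.
Offset 12: leading byte 0xEA = 11101010 → 3-byte char #5 = EA 86 9A.
Offset 15: leading byte 0xE9 = 11101001 → 3-byte char #6 = E9 8C 96.
Leading byte 0xE9 = 11101001 matches 1110xxxx → 3-byte sequence.
Byte 1: 0xE9 = 11101001, payload 1001 (4 bits).
Byte 2: 0x8C = 10001100 (10xxxxxx ✓), payload 001100.
Byte 3: 0x96 = 10010110 (10xxxxxx ✓), payload 010110.
Concatenate: 1001001100010110 = 0x9316 (16 bits → U+9316).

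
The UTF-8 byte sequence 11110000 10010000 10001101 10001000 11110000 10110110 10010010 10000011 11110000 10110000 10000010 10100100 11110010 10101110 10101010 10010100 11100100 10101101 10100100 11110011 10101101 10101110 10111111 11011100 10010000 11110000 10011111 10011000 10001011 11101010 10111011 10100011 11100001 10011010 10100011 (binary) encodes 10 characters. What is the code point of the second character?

Offset 0: leading byte 0xF0 = 11110000 → 4-byte char #1 = F0 90 8D 88.
Offset 4: leading byte 0xF0 = 11110000 → 4-byte char #2 = F0 B6 92 83.
Leading byte 0xF0 = 11110000 matches 11110xxx → 4-byte sequence.
Byte 1: 0xF0 = 11110000, payload 000 (3 bits).
Byte 2: 0xB6 = 10110110 (10xxxxxx ✓), payload 110110.
Byte 3: 0x92 = 10010010 (10xxxxxx ✓), payload 010010.
Byte 4: 0x83 = 10000011 (10xxxxxx ✓), payload 000011.
Concatenate: 000110110010010000011 = 0x36483 (21 bits → U+36483).

U+36483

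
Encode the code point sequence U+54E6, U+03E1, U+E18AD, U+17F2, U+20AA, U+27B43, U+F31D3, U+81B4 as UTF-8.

U+54E6: 3-byte form → E5 93 A6.
U+03E1: 2-byte form → CF A1.
U+E18AD: 4-byte form → F3 A1 A2 AD.
U+17F2: 3-byte form → E1 9F B2.
U+20AA: 3-byte form → E2 82 AA.
U+27B43: 4-byte form → F0 A7 AD 83.
U+F31D3: 4-byte form → F3 B3 87 93.
U+81B4: 3-byte form → E8 86 B4.
Concatenated (26 bytes): E5 93 A6 CF A1 F3 A1 A2 AD E1 9F B2 E2 82 AA F0 A7 AD 83 F3 B3 87 93 E8 86 B4.

E5 93 A6 CF A1 F3 A1 A2 AD E1 9F B2 E2 82 AA F0 A7 AD 83 F3 B3 87 93 E8 86 B4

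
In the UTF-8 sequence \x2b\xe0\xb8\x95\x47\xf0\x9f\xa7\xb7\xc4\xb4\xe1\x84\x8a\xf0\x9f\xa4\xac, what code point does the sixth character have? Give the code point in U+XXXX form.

U+110A

Offset 0: leading byte 0x2B = 00101011 → 1-byte char #1 = 2B.
Offset 1: leading byte 0xE0 = 11100000 → 3-byte char #2 = E0 B8 95.
Offset 4: leading byte 0x47 = 01000111 → 1-byte char #3 = 47.
Offset 5: leading byte 0xF0 = 11110000 → 4-byte char #4 = F0 9F A7 B7.
Offset 9: leading byte 0xC4 = 11000100 → 2-byte char #5 = C4 B4.
Offset 11: leading byte 0xE1 = 11100001 → 3-byte char #6 = E1 84 8A.
Leading byte 0xE1 = 11100001 matches 1110xxxx → 3-byte sequence.
Byte 1: 0xE1 = 11100001, payload 0001 (4 bits).
Byte 2: 0x84 = 10000100 (10xxxxxx ✓), payload 000100.
Byte 3: 0x8A = 10001010 (10xxxxxx ✓), payload 001010.
Concatenate: 0001000100001010 = 0x110A (16 bits → U+110A).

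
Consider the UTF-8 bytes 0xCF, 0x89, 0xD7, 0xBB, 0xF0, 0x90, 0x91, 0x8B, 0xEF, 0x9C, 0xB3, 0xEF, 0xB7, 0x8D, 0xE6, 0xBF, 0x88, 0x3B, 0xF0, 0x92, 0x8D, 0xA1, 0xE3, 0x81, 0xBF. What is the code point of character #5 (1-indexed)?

Offset 0: leading byte 0xCF = 11001111 → 2-byte char #1 = CF 89.
Offset 2: leading byte 0xD7 = 11010111 → 2-byte char #2 = D7 BB.
Offset 4: leading byte 0xF0 = 11110000 → 4-byte char #3 = F0 90 91 8B.
Offset 8: leading byte 0xEF = 11101111 → 3-byte char #4 = EF 9C B3.
Offset 11: leading byte 0xEF = 11101111 → 3-byte char #5 = EF B7 8D.
Leading byte 0xEF = 11101111 matches 1110xxxx → 3-byte sequence.
Byte 1: 0xEF = 11101111, payload 1111 (4 bits).
Byte 2: 0xB7 = 10110111 (10xxxxxx ✓), payload 110111.
Byte 3: 0x8D = 10001101 (10xxxxxx ✓), payload 001101.
Concatenate: 1111110111001101 = 0xFDCD (16 bits → U+FDCD).

U+FDCD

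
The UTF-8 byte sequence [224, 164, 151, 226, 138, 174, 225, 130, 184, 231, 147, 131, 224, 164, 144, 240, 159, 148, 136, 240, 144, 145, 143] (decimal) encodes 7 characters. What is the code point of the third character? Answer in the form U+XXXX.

U+10B8

Offset 0: leading byte 0xE0 = 11100000 → 3-byte char #1 = E0 A4 97.
Offset 3: leading byte 0xE2 = 11100010 → 3-byte char #2 = E2 8A AE.
Offset 6: leading byte 0xE1 = 11100001 → 3-byte char #3 = E1 82 B8.
Leading byte 0xE1 = 11100001 matches 1110xxxx → 3-byte sequence.
Byte 1: 0xE1 = 11100001, payload 0001 (4 bits).
Byte 2: 0x82 = 10000010 (10xxxxxx ✓), payload 000010.
Byte 3: 0xB8 = 10111000 (10xxxxxx ✓), payload 111000.
Concatenate: 0001000010111000 = 0x10B8 (16 bits → U+10B8).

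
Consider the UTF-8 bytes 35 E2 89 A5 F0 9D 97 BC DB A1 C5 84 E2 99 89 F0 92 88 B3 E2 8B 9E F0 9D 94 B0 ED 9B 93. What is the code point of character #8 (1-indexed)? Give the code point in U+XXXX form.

Offset 0: leading byte 0x35 = 00110101 → 1-byte char #1 = 35.
Offset 1: leading byte 0xE2 = 11100010 → 3-byte char #2 = E2 89 A5.
Offset 4: leading byte 0xF0 = 11110000 → 4-byte char #3 = F0 9D 97 BC.
Offset 8: leading byte 0xDB = 11011011 → 2-byte char #4 = DB A1.
Offset 10: leading byte 0xC5 = 11000101 → 2-byte char #5 = C5 84.
Offset 12: leading byte 0xE2 = 11100010 → 3-byte char #6 = E2 99 89.
Offset 15: leading byte 0xF0 = 11110000 → 4-byte char #7 = F0 92 88 B3.
Offset 19: leading byte 0xE2 = 11100010 → 3-byte char #8 = E2 8B 9E.
Leading byte 0xE2 = 11100010 matches 1110xxxx → 3-byte sequence.
Byte 1: 0xE2 = 11100010, payload 0010 (4 bits).
Byte 2: 0x8B = 10001011 (10xxxxxx ✓), payload 001011.
Byte 3: 0x9E = 10011110 (10xxxxxx ✓), payload 011110.
Concatenate: 0010001011011110 = 0x22DE (16 bits → U+22DE).

U+22DE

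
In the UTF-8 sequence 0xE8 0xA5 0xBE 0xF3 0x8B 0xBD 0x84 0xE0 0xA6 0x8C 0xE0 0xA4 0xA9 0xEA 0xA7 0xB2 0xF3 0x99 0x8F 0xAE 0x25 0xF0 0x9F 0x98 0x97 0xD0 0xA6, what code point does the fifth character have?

Offset 0: leading byte 0xE8 = 11101000 → 3-byte char #1 = E8 A5 BE.
Offset 3: leading byte 0xF3 = 11110011 → 4-byte char #2 = F3 8B BD 84.
Offset 7: leading byte 0xE0 = 11100000 → 3-byte char #3 = E0 A6 8C.
Offset 10: leading byte 0xE0 = 11100000 → 3-byte char #4 = E0 A4 A9.
Offset 13: leading byte 0xEA = 11101010 → 3-byte char #5 = EA A7 B2.
Leading byte 0xEA = 11101010 matches 1110xxxx → 3-byte sequence.
Byte 1: 0xEA = 11101010, payload 1010 (4 bits).
Byte 2: 0xA7 = 10100111 (10xxxxxx ✓), payload 100111.
Byte 3: 0xB2 = 10110010 (10xxxxxx ✓), payload 110010.
Concatenate: 1010100111110010 = 0xA9F2 (16 bits → U+A9F2).

U+A9F2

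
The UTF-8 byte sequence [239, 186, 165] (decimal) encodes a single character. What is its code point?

U+FEA5

Leading byte 0xEF = 11101111 matches 1110xxxx → 3-byte sequence.
Byte 1: 0xEF = 11101111, payload 1111 (4 bits).
Byte 2: 0xBA = 10111010 (10xxxxxx ✓), payload 111010.
Byte 3: 0xA5 = 10100101 (10xxxxxx ✓), payload 100101.
Concatenate: 1111111010100101 = 0xFEA5 (16 bits → U+FEA5).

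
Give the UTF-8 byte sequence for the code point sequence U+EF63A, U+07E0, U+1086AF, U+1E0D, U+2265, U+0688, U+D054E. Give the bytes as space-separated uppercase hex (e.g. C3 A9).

U+EF63A: 4-byte form → F3 AF 98 BA.
U+07E0: 2-byte form → DF A0.
U+1086AF: 4-byte form → F4 88 9A AF.
U+1E0D: 3-byte form → E1 B8 8D.
U+2265: 3-byte form → E2 89 A5.
U+0688: 2-byte form → DA 88.
U+D054E: 4-byte form → F3 90 95 8E.
Concatenated (22 bytes): F3 AF 98 BA DF A0 F4 88 9A AF E1 B8 8D E2 89 A5 DA 88 F3 90 95 8E.

F3 AF 98 BA DF A0 F4 88 9A AF E1 B8 8D E2 89 A5 DA 88 F3 90 95 8E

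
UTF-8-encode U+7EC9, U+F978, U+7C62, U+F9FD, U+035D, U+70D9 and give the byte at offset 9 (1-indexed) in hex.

0xA2

1-indexed offset 9 is 0-indexed offset 8.
U+7EC9 → 3-byte form E7 BB 89 at offsets 0–2.
U+F978 → 3-byte form EF A5 B8 at offsets 3–5.
U+7C62 → 3-byte form E7 B1 A2 at offsets 6–8.
Offset 8 falls in char 3's range; it's byte 3 of E7 B1 A2 = 0xA2.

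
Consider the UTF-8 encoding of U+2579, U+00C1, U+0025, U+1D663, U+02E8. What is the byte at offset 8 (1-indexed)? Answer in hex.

0x9D

1-indexed offset 8 is 0-indexed offset 7.
U+2579 → 3-byte form E2 95 B9 at offsets 0–2.
U+00C1 → 2-byte form C3 81 at offsets 3–4.
U+0025 → 1-byte form 25 at offsets 5–5.
U+1D663 → 4-byte form F0 9D 99 A3 at offsets 6–9.
Offset 7 falls in char 4's range; it's byte 2 of F0 9D 99 A3 = 0x9D.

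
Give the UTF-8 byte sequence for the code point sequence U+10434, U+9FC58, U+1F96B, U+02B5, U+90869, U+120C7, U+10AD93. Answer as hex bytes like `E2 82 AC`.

F0 90 90 B4 F2 9F B1 98 F0 9F A5 AB CA B5 F2 90 A1 A9 F0 92 83 87 F4 8A B6 93

U+10434: 4-byte form → F0 90 90 B4.
U+9FC58: 4-byte form → F2 9F B1 98.
U+1F96B: 4-byte form → F0 9F A5 AB.
U+02B5: 2-byte form → CA B5.
U+90869: 4-byte form → F2 90 A1 A9.
U+120C7: 4-byte form → F0 92 83 87.
U+10AD93: 4-byte form → F4 8A B6 93.
Concatenated (26 bytes): F0 90 90 B4 F2 9F B1 98 F0 9F A5 AB CA B5 F2 90 A1 A9 F0 92 83 87 F4 8A B6 93.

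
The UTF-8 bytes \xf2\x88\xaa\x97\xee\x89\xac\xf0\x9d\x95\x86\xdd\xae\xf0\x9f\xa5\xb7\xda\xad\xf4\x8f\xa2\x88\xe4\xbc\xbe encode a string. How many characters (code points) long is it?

8

Byte at offset 0: 0xF2 = 11110010 → 4-byte char (#1). Advance 4.
Byte at offset 4: 0xEE = 11101110 → 3-byte char (#2). Advance 3.
Byte at offset 7: 0xF0 = 11110000 → 4-byte char (#3). Advance 4.
Byte at offset 11: 0xDD = 11011101 → 2-byte char (#4). Advance 2.
Byte at offset 13: 0xF0 = 11110000 → 4-byte char (#5). Advance 4.
Byte at offset 17: 0xDA = 11011010 → 2-byte char (#6). Advance 2.
Byte at offset 19: 0xF4 = 11110100 → 4-byte char (#7). Advance 4.
Byte at offset 23: 0xE4 = 11100100 → 3-byte char (#8). Advance 3.
Reached end at offset 26 after 8 code points.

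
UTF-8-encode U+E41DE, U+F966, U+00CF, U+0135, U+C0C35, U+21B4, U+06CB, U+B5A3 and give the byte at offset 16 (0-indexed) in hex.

0x86

U+E41DE → 4-byte form F3 A4 87 9E at offsets 0–3.
U+F966 → 3-byte form EF A5 A6 at offsets 4–6.
U+00CF → 2-byte form C3 8F at offsets 7–8.
U+0135 → 2-byte form C4 B5 at offsets 9–10.
U+C0C35 → 4-byte form F3 80 B0 B5 at offsets 11–14.
U+21B4 → 3-byte form E2 86 B4 at offsets 15–17.
Offset 16 falls in char 6's range; it's byte 2 of E2 86 B4 = 0x86.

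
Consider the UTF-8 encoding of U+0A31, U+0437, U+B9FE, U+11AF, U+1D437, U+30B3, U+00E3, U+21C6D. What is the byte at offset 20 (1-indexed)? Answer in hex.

1-indexed offset 20 is 0-indexed offset 19.
U+0A31 → 3-byte form E0 A8 B1 at offsets 0–2.
U+0437 → 2-byte form D0 B7 at offsets 3–4.
U+B9FE → 3-byte form EB A7 BE at offsets 5–7.
U+11AF → 3-byte form E1 86 AF at offsets 8–10.
U+1D437 → 4-byte form F0 9D 90 B7 at offsets 11–14.
U+30B3 → 3-byte form E3 82 B3 at offsets 15–17.
U+00E3 → 2-byte form C3 A3 at offsets 18–19.
Offset 19 falls in char 7's range; it's byte 2 of C3 A3 = 0xA3.

0xA3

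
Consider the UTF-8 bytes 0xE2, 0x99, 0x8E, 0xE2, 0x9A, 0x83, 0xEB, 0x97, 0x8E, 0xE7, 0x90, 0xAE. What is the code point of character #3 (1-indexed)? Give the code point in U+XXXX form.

U+B5CE

Offset 0: leading byte 0xE2 = 11100010 → 3-byte char #1 = E2 99 8E.
Offset 3: leading byte 0xE2 = 11100010 → 3-byte char #2 = E2 9A 83.
Offset 6: leading byte 0xEB = 11101011 → 3-byte char #3 = EB 97 8E.
Leading byte 0xEB = 11101011 matches 1110xxxx → 3-byte sequence.
Byte 1: 0xEB = 11101011, payload 1011 (4 bits).
Byte 2: 0x97 = 10010111 (10xxxxxx ✓), payload 010111.
Byte 3: 0x8E = 10001110 (10xxxxxx ✓), payload 001110.
Concatenate: 1011010111001110 = 0xB5CE (16 bits → U+B5CE).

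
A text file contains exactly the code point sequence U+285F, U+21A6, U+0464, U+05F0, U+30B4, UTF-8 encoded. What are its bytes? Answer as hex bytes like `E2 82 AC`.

U+285F: 3-byte form → E2 A1 9F.
U+21A6: 3-byte form → E2 86 A6.
U+0464: 2-byte form → D1 A4.
U+05F0: 2-byte form → D7 B0.
U+30B4: 3-byte form → E3 82 B4.
Concatenated (13 bytes): E2 A1 9F E2 86 A6 D1 A4 D7 B0 E3 82 B4.

E2 A1 9F E2 86 A6 D1 A4 D7 B0 E3 82 B4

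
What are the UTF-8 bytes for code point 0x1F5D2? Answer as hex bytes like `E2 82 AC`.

U+1F5D2 = 0x1F5D2 = 128466 decimal. In range U+10000–U+10FFFF → 4-byte form: 11110xxx 10xxxxxx 10xxxxxx 10xxxxxx.
Binary (21 bits): 000011111010111010010.
Split 3+6+6+6: 000 | 011111 | 010111 | 010010.
Byte 1: 11110000 = 0xF0.
Byte 2: 10011111 = 0x9F.
Byte 3: 10010111 = 0x97.
Byte 4: 10010010 = 0x92.

F0 9F 97 92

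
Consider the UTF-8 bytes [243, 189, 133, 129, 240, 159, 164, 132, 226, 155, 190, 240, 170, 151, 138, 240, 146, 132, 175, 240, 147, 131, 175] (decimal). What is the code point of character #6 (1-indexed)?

Offset 0: leading byte 0xF3 = 11110011 → 4-byte char #1 = F3 BD 85 81.
Offset 4: leading byte 0xF0 = 11110000 → 4-byte char #2 = F0 9F A4 84.
Offset 8: leading byte 0xE2 = 11100010 → 3-byte char #3 = E2 9B BE.
Offset 11: leading byte 0xF0 = 11110000 → 4-byte char #4 = F0 AA 97 8A.
Offset 15: leading byte 0xF0 = 11110000 → 4-byte char #5 = F0 92 84 AF.
Offset 19: leading byte 0xF0 = 11110000 → 4-byte char #6 = F0 93 83 AF.
Leading byte 0xF0 = 11110000 matches 11110xxx → 4-byte sequence.
Byte 1: 0xF0 = 11110000, payload 000 (3 bits).
Byte 2: 0x93 = 10010011 (10xxxxxx ✓), payload 010011.
Byte 3: 0x83 = 10000011 (10xxxxxx ✓), payload 000011.
Byte 4: 0xAF = 10101111 (10xxxxxx ✓), payload 101111.
Concatenate: 000010011000011101111 = 0x130EF (21 bits → U+130EF).

U+130EF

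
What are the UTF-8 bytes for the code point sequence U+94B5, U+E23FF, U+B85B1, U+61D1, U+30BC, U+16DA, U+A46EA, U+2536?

E9 92 B5 F3 A2 8F BF F2 B8 96 B1 E6 87 91 E3 82 BC E1 9B 9A F2 A4 9B AA E2 94 B6

U+94B5: 3-byte form → E9 92 B5.
U+E23FF: 4-byte form → F3 A2 8F BF.
U+B85B1: 4-byte form → F2 B8 96 B1.
U+61D1: 3-byte form → E6 87 91.
U+30BC: 3-byte form → E3 82 BC.
U+16DA: 3-byte form → E1 9B 9A.
U+A46EA: 4-byte form → F2 A4 9B AA.
U+2536: 3-byte form → E2 94 B6.
Concatenated (27 bytes): E9 92 B5 F3 A2 8F BF F2 B8 96 B1 E6 87 91 E3 82 BC E1 9B 9A F2 A4 9B AA E2 94 B6.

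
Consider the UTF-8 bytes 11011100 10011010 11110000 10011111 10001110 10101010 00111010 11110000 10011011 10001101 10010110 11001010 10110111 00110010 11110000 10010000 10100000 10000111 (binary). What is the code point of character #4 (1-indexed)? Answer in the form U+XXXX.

Offset 0: leading byte 0xDC = 11011100 → 2-byte char #1 = DC 9A.
Offset 2: leading byte 0xF0 = 11110000 → 4-byte char #2 = F0 9F 8E AA.
Offset 6: leading byte 0x3A = 00111010 → 1-byte char #3 = 3A.
Offset 7: leading byte 0xF0 = 11110000 → 4-byte char #4 = F0 9B 8D 96.
Leading byte 0xF0 = 11110000 matches 11110xxx → 4-byte sequence.
Byte 1: 0xF0 = 11110000, payload 000 (3 bits).
Byte 2: 0x9B = 10011011 (10xxxxxx ✓), payload 011011.
Byte 3: 0x8D = 10001101 (10xxxxxx ✓), payload 001101.
Byte 4: 0x96 = 10010110 (10xxxxxx ✓), payload 010110.
Concatenate: 000011011001101010110 = 0x1B356 (21 bits → U+1B356).

U+1B356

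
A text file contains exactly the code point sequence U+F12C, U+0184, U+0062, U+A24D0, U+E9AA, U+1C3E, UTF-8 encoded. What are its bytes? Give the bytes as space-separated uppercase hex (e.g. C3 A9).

U+F12C: 3-byte form → EF 84 AC.
U+0184: 2-byte form → C6 84.
U+0062: 1-byte form → 62.
U+A24D0: 4-byte form → F2 A2 93 90.
U+E9AA: 3-byte form → EE A6 AA.
U+1C3E: 3-byte form → E1 B0 BE.
Concatenated (16 bytes): EF 84 AC C6 84 62 F2 A2 93 90 EE A6 AA E1 B0 BE.

EF 84 AC C6 84 62 F2 A2 93 90 EE A6 AA E1 B0 BE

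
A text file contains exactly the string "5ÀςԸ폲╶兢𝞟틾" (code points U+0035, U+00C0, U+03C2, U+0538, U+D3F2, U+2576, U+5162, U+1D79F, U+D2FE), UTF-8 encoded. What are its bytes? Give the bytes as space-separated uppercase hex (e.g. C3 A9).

35 C3 80 CF 82 D4 B8 ED 8F B2 E2 95 B6 E5 85 A2 F0 9D 9E 9F ED 8B BE

U+0035: 1-byte form → 35.
U+00C0: 2-byte form → C3 80.
U+03C2: 2-byte form → CF 82.
U+0538: 2-byte form → D4 B8.
U+D3F2: 3-byte form → ED 8F B2.
U+2576: 3-byte form → E2 95 B6.
U+5162: 3-byte form → E5 85 A2.
U+1D79F: 4-byte form → F0 9D 9E 9F.
U+D2FE: 3-byte form → ED 8B BE.
Concatenated (23 bytes): 35 C3 80 CF 82 D4 B8 ED 8F B2 E2 95 B6 E5 85 A2 F0 9D 9E 9F ED 8B BE.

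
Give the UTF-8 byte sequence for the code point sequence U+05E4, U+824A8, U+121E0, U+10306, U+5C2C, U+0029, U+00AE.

D7 A4 F2 82 92 A8 F0 92 87 A0 F0 90 8C 86 E5 B0 AC 29 C2 AE

U+05E4: 2-byte form → D7 A4.
U+824A8: 4-byte form → F2 82 92 A8.
U+121E0: 4-byte form → F0 92 87 A0.
U+10306: 4-byte form → F0 90 8C 86.
U+5C2C: 3-byte form → E5 B0 AC.
U+0029: 1-byte form → 29.
U+00AE: 2-byte form → C2 AE.
Concatenated (20 bytes): D7 A4 F2 82 92 A8 F0 92 87 A0 F0 90 8C 86 E5 B0 AC 29 C2 AE.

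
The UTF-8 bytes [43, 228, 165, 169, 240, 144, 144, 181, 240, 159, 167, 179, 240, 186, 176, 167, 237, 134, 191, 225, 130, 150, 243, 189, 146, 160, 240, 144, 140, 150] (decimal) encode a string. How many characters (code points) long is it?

9

Byte at offset 0: 0x2B = 00101011 → 1-byte char (#1). Advance 1.
Byte at offset 1: 0xE4 = 11100100 → 3-byte char (#2). Advance 3.
Byte at offset 4: 0xF0 = 11110000 → 4-byte char (#3). Advance 4.
Byte at offset 8: 0xF0 = 11110000 → 4-byte char (#4). Advance 4.
Byte at offset 12: 0xF0 = 11110000 → 4-byte char (#5). Advance 4.
Byte at offset 16: 0xED = 11101101 → 3-byte char (#6). Advance 3.
Byte at offset 19: 0xE1 = 11100001 → 3-byte char (#7). Advance 3.
Byte at offset 22: 0xF3 = 11110011 → 4-byte char (#8). Advance 4.
Byte at offset 26: 0xF0 = 11110000 → 4-byte char (#9). Advance 4.
Reached end at offset 30 after 9 code points.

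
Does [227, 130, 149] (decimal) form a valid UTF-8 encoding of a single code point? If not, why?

Leading byte 0xE3 = 11100011 → 3-byte form.
Continuation bytes 0x82=10000010, 0x95=10010101 all match 10xxxxxx.
Decoded value 0x3095 is ≥ 0x800 (shortest form) and not a surrogate.

valid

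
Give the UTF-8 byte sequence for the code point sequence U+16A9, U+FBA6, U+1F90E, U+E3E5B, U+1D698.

U+16A9: 3-byte form → E1 9A A9.
U+FBA6: 3-byte form → EF AE A6.
U+1F90E: 4-byte form → F0 9F A4 8E.
U+E3E5B: 4-byte form → F3 A3 B9 9B.
U+1D698: 4-byte form → F0 9D 9A 98.
Concatenated (18 bytes): E1 9A A9 EF AE A6 F0 9F A4 8E F3 A3 B9 9B F0 9D 9A 98.

E1 9A A9 EF AE A6 F0 9F A4 8E F3 A3 B9 9B F0 9D 9A 98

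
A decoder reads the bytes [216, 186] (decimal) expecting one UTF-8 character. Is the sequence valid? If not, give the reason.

valid

Leading byte 0xD8 = 11011000 → 2-byte form.
Continuation bytes 0xBA=10111010 all match 10xxxxxx.
Decoded value 0x63A is ≥ 0x80 (shortest form) and not a surrogate.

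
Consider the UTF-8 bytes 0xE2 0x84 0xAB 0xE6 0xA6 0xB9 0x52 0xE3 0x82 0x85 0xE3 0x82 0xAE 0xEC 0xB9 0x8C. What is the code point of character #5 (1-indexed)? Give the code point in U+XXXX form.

Offset 0: leading byte 0xE2 = 11100010 → 3-byte char #1 = E2 84 AB.
Offset 3: leading byte 0xE6 = 11100110 → 3-byte char #2 = E6 A6 B9.
Offset 6: leading byte 0x52 = 01010010 → 1-byte char #3 = 52.
Offset 7: leading byte 0xE3 = 11100011 → 3-byte char #4 = E3 82 85.
Offset 10: leading byte 0xE3 = 11100011 → 3-byte char #5 = E3 82 AE.
Leading byte 0xE3 = 11100011 matches 1110xxxx → 3-byte sequence.
Byte 1: 0xE3 = 11100011, payload 0011 (4 bits).
Byte 2: 0x82 = 10000010 (10xxxxxx ✓), payload 000010.
Byte 3: 0xAE = 10101110 (10xxxxxx ✓), payload 101110.
Concatenate: 0011000010101110 = 0x30AE (16 bits → U+30AE).

U+30AE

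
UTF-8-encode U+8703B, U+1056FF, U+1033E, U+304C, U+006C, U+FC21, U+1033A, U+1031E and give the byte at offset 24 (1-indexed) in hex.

0xF0

1-indexed offset 24 is 0-indexed offset 23.
U+8703B → 4-byte form F2 87 80 BB at offsets 0–3.
U+1056FF → 4-byte form F4 85 9B BF at offsets 4–7.
U+1033E → 4-byte form F0 90 8C BE at offsets 8–11.
U+304C → 3-byte form E3 81 8C at offsets 12–14.
U+006C → 1-byte form 6C at offsets 15–15.
U+FC21 → 3-byte form EF B0 A1 at offsets 16–18.
U+1033A → 4-byte form F0 90 8C BA at offsets 19–22.
U+1031E → 4-byte form F0 90 8C 9E at offsets 23–26.
Offset 23 falls in char 8's range; it's byte 1 of F0 90 8C 9E = 0xF0.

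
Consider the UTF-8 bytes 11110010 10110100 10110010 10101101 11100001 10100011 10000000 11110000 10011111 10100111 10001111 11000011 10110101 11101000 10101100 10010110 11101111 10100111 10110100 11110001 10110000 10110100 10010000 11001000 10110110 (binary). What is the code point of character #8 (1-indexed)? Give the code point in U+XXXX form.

U+0236

Offset 0: leading byte 0xF2 = 11110010 → 4-byte char #1 = F2 B4 B2 AD.
Offset 4: leading byte 0xE1 = 11100001 → 3-byte char #2 = E1 A3 80.
Offset 7: leading byte 0xF0 = 11110000 → 4-byte char #3 = F0 9F A7 8F.
Offset 11: leading byte 0xC3 = 11000011 → 2-byte char #4 = C3 B5.
Offset 13: leading byte 0xE8 = 11101000 → 3-byte char #5 = E8 AC 96.
Offset 16: leading byte 0xEF = 11101111 → 3-byte char #6 = EF A7 B4.
Offset 19: leading byte 0xF1 = 11110001 → 4-byte char #7 = F1 B0 B4 90.
Offset 23: leading byte 0xC8 = 11001000 → 2-byte char #8 = C8 B6.
Leading byte 0xC8 = 11001000 matches 110xxxxx → 2-byte sequence.
Byte 1: 0xC8 = 11001000, payload 01000 (5 bits).
Byte 2: 0xB6 = 10110110 (10xxxxxx ✓), payload 110110.
Concatenate: 01000110110 = 0x236 (11 bits → U+0236).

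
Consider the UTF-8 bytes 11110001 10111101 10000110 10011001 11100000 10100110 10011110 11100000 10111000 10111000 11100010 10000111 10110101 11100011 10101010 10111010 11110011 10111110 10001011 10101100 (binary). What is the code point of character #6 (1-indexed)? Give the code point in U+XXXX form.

U+FE2EC

Offset 0: leading byte 0xF1 = 11110001 → 4-byte char #1 = F1 BD 86 99.
Offset 4: leading byte 0xE0 = 11100000 → 3-byte char #2 = E0 A6 9E.
Offset 7: leading byte 0xE0 = 11100000 → 3-byte char #3 = E0 B8 B8.
Offset 10: leading byte 0xE2 = 11100010 → 3-byte char #4 = E2 87 B5.
Offset 13: leading byte 0xE3 = 11100011 → 3-byte char #5 = E3 AA BA.
Offset 16: leading byte 0xF3 = 11110011 → 4-byte char #6 = F3 BE 8B AC.
Leading byte 0xF3 = 11110011 matches 11110xxx → 4-byte sequence.
Byte 1: 0xF3 = 11110011, payload 011 (3 bits).
Byte 2: 0xBE = 10111110 (10xxxxxx ✓), payload 111110.
Byte 3: 0x8B = 10001011 (10xxxxxx ✓), payload 001011.
Byte 4: 0xAC = 10101100 (10xxxxxx ✓), payload 101100.
Concatenate: 011111110001011101100 = 0xFE2EC (21 bits → U+FE2EC).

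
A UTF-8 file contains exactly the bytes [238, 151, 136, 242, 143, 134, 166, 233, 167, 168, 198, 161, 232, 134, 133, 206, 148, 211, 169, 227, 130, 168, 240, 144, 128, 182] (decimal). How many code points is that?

9

Byte at offset 0: 0xEE = 11101110 → 3-byte char (#1). Advance 3.
Byte at offset 3: 0xF2 = 11110010 → 4-byte char (#2). Advance 4.
Byte at offset 7: 0xE9 = 11101001 → 3-byte char (#3). Advance 3.
Byte at offset 10: 0xC6 = 11000110 → 2-byte char (#4). Advance 2.
Byte at offset 12: 0xE8 = 11101000 → 3-byte char (#5). Advance 3.
Byte at offset 15: 0xCE = 11001110 → 2-byte char (#6). Advance 2.
Byte at offset 17: 0xD3 = 11010011 → 2-byte char (#7). Advance 2.
Byte at offset 19: 0xE3 = 11100011 → 3-byte char (#8). Advance 3.
Byte at offset 22: 0xF0 = 11110000 → 4-byte char (#9). Advance 4.
Reached end at offset 26 after 9 code points.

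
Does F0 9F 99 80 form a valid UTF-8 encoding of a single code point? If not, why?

valid

Leading byte 0xF0 = 11110000 → 4-byte form.
Continuation bytes 0x9F=10011111, 0x99=10011001, 0x80=10000000 all match 10xxxxxx.
Decoded value 0x1F640 is ≥ 0x10000 (shortest form) and not a surrogate.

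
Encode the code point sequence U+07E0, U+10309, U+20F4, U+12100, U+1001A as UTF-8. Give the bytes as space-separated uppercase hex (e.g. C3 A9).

U+07E0: 2-byte form → DF A0.
U+10309: 4-byte form → F0 90 8C 89.
U+20F4: 3-byte form → E2 83 B4.
U+12100: 4-byte form → F0 92 84 80.
U+1001A: 4-byte form → F0 90 80 9A.
Concatenated (17 bytes): DF A0 F0 90 8C 89 E2 83 B4 F0 92 84 80 F0 90 80 9A.

DF A0 F0 90 8C 89 E2 83 B4 F0 92 84 80 F0 90 80 9A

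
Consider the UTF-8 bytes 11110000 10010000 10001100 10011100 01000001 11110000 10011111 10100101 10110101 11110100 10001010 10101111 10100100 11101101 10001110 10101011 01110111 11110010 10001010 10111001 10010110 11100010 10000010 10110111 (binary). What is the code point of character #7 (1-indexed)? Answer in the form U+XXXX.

Offset 0: leading byte 0xF0 = 11110000 → 4-byte char #1 = F0 90 8C 9C.
Offset 4: leading byte 0x41 = 01000001 → 1-byte char #2 = 41.
Offset 5: leading byte 0xF0 = 11110000 → 4-byte char #3 = F0 9F A5 B5.
Offset 9: leading byte 0xF4 = 11110100 → 4-byte char #4 = F4 8A AF A4.
Offset 13: leading byte 0xED = 11101101 → 3-byte char #5 = ED 8E AB.
Offset 16: leading byte 0x77 = 01110111 → 1-byte char #6 = 77.
Offset 17: leading byte 0xF2 = 11110010 → 4-byte char #7 = F2 8A B9 96.
Leading byte 0xF2 = 11110010 matches 11110xxx → 4-byte sequence.
Byte 1: 0xF2 = 11110010, payload 010 (3 bits).
Byte 2: 0x8A = 10001010 (10xxxxxx ✓), payload 001010.
Byte 3: 0xB9 = 10111001 (10xxxxxx ✓), payload 111001.
Byte 4: 0x96 = 10010110 (10xxxxxx ✓), payload 010110.
Concatenate: 010001010111001010110 = 0x8AE56 (21 bits → U+8AE56).

U+8AE56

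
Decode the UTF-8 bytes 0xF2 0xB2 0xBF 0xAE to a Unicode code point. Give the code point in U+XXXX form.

U+B2FEE

Leading byte 0xF2 = 11110010 matches 11110xxx → 4-byte sequence.
Byte 1: 0xF2 = 11110010, payload 010 (3 bits).
Byte 2: 0xB2 = 10110010 (10xxxxxx ✓), payload 110010.
Byte 3: 0xBF = 10111111 (10xxxxxx ✓), payload 111111.
Byte 4: 0xAE = 10101110 (10xxxxxx ✓), payload 101110.
Concatenate: 010110010111111101110 = 0xB2FEE (21 bits → U+B2FEE).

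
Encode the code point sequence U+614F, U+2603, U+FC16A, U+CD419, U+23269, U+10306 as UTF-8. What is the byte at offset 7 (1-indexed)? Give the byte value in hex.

0xF3

1-indexed offset 7 is 0-indexed offset 6.
U+614F → 3-byte form E6 85 8F at offsets 0–2.
U+2603 → 3-byte form E2 98 83 at offsets 3–5.
U+FC16A → 4-byte form F3 BC 85 AA at offsets 6–9.
Offset 6 falls in char 3's range; it's byte 1 of F3 BC 85 AA = 0xF3.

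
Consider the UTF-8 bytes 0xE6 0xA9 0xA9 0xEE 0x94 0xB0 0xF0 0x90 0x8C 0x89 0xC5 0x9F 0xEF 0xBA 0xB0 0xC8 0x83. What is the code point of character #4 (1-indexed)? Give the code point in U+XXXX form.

Offset 0: leading byte 0xE6 = 11100110 → 3-byte char #1 = E6 A9 A9.
Offset 3: leading byte 0xEE = 11101110 → 3-byte char #2 = EE 94 B0.
Offset 6: leading byte 0xF0 = 11110000 → 4-byte char #3 = F0 90 8C 89.
Offset 10: leading byte 0xC5 = 11000101 → 2-byte char #4 = C5 9F.
Leading byte 0xC5 = 11000101 matches 110xxxxx → 2-byte sequence.
Byte 1: 0xC5 = 11000101, payload 00101 (5 bits).
Byte 2: 0x9F = 10011111 (10xxxxxx ✓), payload 011111.
Concatenate: 00101011111 = 0x15F (11 bits → U+015F).

U+015F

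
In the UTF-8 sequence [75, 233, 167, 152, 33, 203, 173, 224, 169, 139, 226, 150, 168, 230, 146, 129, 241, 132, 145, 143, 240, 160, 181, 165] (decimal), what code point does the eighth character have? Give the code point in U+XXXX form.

Offset 0: leading byte 0x4B = 01001011 → 1-byte char #1 = 4B.
Offset 1: leading byte 0xE9 = 11101001 → 3-byte char #2 = E9 A7 98.
Offset 4: leading byte 0x21 = 00100001 → 1-byte char #3 = 21.
Offset 5: leading byte 0xCB = 11001011 → 2-byte char #4 = CB AD.
Offset 7: leading byte 0xE0 = 11100000 → 3-byte char #5 = E0 A9 8B.
Offset 10: leading byte 0xE2 = 11100010 → 3-byte char #6 = E2 96 A8.
Offset 13: leading byte 0xE6 = 11100110 → 3-byte char #7 = E6 92 81.
Offset 16: leading byte 0xF1 = 11110001 → 4-byte char #8 = F1 84 91 8F.
Leading byte 0xF1 = 11110001 matches 11110xxx → 4-byte sequence.
Byte 1: 0xF1 = 11110001, payload 001 (3 bits).
Byte 2: 0x84 = 10000100 (10xxxxxx ✓), payload 000100.
Byte 3: 0x91 = 10010001 (10xxxxxx ✓), payload 010001.
Byte 4: 0x8F = 10001111 (10xxxxxx ✓), payload 001111.
Concatenate: 001000100010001001111 = 0x4444F (21 bits → U+4444F).

U+4444F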